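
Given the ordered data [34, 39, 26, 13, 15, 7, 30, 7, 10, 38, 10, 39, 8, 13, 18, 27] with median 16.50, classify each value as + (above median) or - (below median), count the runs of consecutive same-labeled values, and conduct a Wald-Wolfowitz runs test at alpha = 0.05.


Step 1: Compute median = 16.50; label A = above, B = below.
Labels in order: AAABBBABBABABBAA  (n_A = 8, n_B = 8)
Step 2: Count runs R = 9.
Step 3: Under H0 (random ordering), E[R] = 2*n_A*n_B/(n_A+n_B) + 1 = 2*8*8/16 + 1 = 9.0000.
        Var[R] = 2*n_A*n_B*(2*n_A*n_B - n_A - n_B) / ((n_A+n_B)^2 * (n_A+n_B-1)) = 14336/3840 = 3.7333.
        SD[R] = 1.9322.
Step 4: R = E[R], so z = 0 with no continuity correction.
Step 5: Two-sided p-value via normal approximation = 2*(1 - Phi(|z|)) = 1.000000.
Step 6: alpha = 0.05. fail to reject H0.

R = 9, z = 0.0000, p = 1.000000, fail to reject H0.


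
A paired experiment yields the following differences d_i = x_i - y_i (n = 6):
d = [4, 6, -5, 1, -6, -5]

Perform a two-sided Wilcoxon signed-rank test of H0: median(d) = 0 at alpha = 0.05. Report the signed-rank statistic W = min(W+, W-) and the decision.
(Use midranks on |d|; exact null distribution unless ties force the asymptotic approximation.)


Step 1: Drop any zero differences (none here) and take |d_i|.
|d| = [4, 6, 5, 1, 6, 5]
Step 2: Midrank |d_i| (ties get averaged ranks).
ranks: |4|->2, |6|->5.5, |5|->3.5, |1|->1, |6|->5.5, |5|->3.5
Step 3: Attach original signs; sum ranks with positive sign and with negative sign.
W+ = 2 + 5.5 + 1 = 8.5
W- = 3.5 + 5.5 + 3.5 = 12.5
(Check: W+ + W- = 21 should equal n(n+1)/2 = 21.)
Step 4: Test statistic W = min(W+, W-) = 8.5.
Step 5: Ties in |d|, so use the tie-corrected normal approximation.
        E[W] = n(n+1)/4 = 6*7/4 = 10.5.
        Tie groups: |d|=5 (t=2), |d|=6 (t=2); sum(t^3 - t) = 12.
        Var[W] = n(n+1)(2n+1)/24 - sum(t^3-t)/48 = 546/24 - 12/48 = 22.5.
        z = (W - E[W]) / sqrt(Var[W]) = (8.5 - 10.5) / 4.7434 = -0.4216.
        Two-sided p = 2*Phi(z) = 0.673290.
Step 6: alpha = 0.05. fail to reject H0.

W+ = 8.5, W- = 12.5, W = min = 8.5, p = 0.673290, fail to reject H0.


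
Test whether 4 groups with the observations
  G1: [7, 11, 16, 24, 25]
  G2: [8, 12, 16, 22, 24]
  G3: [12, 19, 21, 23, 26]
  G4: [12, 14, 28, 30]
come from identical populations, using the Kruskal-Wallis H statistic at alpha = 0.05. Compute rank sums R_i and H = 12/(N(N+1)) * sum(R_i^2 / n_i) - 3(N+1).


Step 1: Combine all N = 19 observations and assign midranks.
sorted (value, group, rank): (7,G1,1), (8,G2,2), (11,G1,3), (12,G2,5), (12,G3,5), (12,G4,5), (14,G4,7), (16,G1,8.5), (16,G2,8.5), (19,G3,10), (21,G3,11), (22,G2,12), (23,G3,13), (24,G1,14.5), (24,G2,14.5), (25,G1,16), (26,G3,17), (28,G4,18), (30,G4,19)
Step 2: Sum ranks within each group.
R_1 = 43 (n_1 = 5)
R_2 = 42 (n_2 = 5)
R_3 = 56 (n_3 = 5)
R_4 = 49 (n_4 = 4)
Step 3: H = 12/(N(N+1)) * sum(R_i^2/n_i) - 3(N+1)
     = 12/(19*20) * (43^2/5 + 42^2/5 + 56^2/5 + 49^2/4) - 3*20
     = 0.031579 * 1950.05 - 60
     = 1.580526.
Step 4: Ties present; correction factor C = 1 - 36/(19^3 - 19) = 0.994737. Corrected H = 1.580526 / 0.994737 = 1.588889.
Step 5: Under H0, H ~ chi^2(3); p-value = 0.661912.
Step 6: alpha = 0.05. fail to reject H0.

H = 1.5889, df = 3, p = 0.661912, fail to reject H0.


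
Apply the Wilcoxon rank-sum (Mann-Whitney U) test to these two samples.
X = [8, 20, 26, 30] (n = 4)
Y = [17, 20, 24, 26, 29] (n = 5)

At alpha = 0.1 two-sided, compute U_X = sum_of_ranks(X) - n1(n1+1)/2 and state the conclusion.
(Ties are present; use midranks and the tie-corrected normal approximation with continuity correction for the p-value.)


Step 1: Combine and sort all 9 observations; assign midranks.
sorted (value, group): (8,X), (17,Y), (20,X), (20,Y), (24,Y), (26,X), (26,Y), (29,Y), (30,X)
ranks: 8->1, 17->2, 20->3.5, 20->3.5, 24->5, 26->6.5, 26->6.5, 29->8, 30->9
Step 2: Rank sum for X: R1 = 1 + 3.5 + 6.5 + 9 = 20.
Step 3: U_X = R1 - n1(n1+1)/2 = 20 - 4*5/2 = 20 - 10 = 10.
       U_Y = n1*n2 - U_X = 20 - 10 = 10.
Step 4: Ties are present, so use the tie-corrected normal approximation (with continuity correction) for the p-value.
Step 5: p-value = 1.000000; compare to alpha = 0.1. fail to reject H0.

U_X = 10, p = 1.000000, fail to reject H0 at alpha = 0.1.


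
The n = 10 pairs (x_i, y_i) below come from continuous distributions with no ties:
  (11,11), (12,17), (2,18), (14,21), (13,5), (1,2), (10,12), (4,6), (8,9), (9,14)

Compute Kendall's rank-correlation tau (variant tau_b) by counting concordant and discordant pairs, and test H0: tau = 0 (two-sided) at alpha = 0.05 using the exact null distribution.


Step 1: Enumerate the 45 unordered pairs (i,j) with i<j and classify each by sign(x_j-x_i) * sign(y_j-y_i).
  (1,2):dx=+1,dy=+6->C; (1,3):dx=-9,dy=+7->D; (1,4):dx=+3,dy=+10->C; (1,5):dx=+2,dy=-6->D
  (1,6):dx=-10,dy=-9->C; (1,7):dx=-1,dy=+1->D; (1,8):dx=-7,dy=-5->C; (1,9):dx=-3,dy=-2->C
  (1,10):dx=-2,dy=+3->D; (2,3):dx=-10,dy=+1->D; (2,4):dx=+2,dy=+4->C; (2,5):dx=+1,dy=-12->D
  (2,6):dx=-11,dy=-15->C; (2,7):dx=-2,dy=-5->C; (2,8):dx=-8,dy=-11->C; (2,9):dx=-4,dy=-8->C
  (2,10):dx=-3,dy=-3->C; (3,4):dx=+12,dy=+3->C; (3,5):dx=+11,dy=-13->D; (3,6):dx=-1,dy=-16->C
  (3,7):dx=+8,dy=-6->D; (3,8):dx=+2,dy=-12->D; (3,9):dx=+6,dy=-9->D; (3,10):dx=+7,dy=-4->D
  (4,5):dx=-1,dy=-16->C; (4,6):dx=-13,dy=-19->C; (4,7):dx=-4,dy=-9->C; (4,8):dx=-10,dy=-15->C
  (4,9):dx=-6,dy=-12->C; (4,10):dx=-5,dy=-7->C; (5,6):dx=-12,dy=-3->C; (5,7):dx=-3,dy=+7->D
  (5,8):dx=-9,dy=+1->D; (5,9):dx=-5,dy=+4->D; (5,10):dx=-4,dy=+9->D; (6,7):dx=+9,dy=+10->C
  (6,8):dx=+3,dy=+4->C; (6,9):dx=+7,dy=+7->C; (6,10):dx=+8,dy=+12->C; (7,8):dx=-6,dy=-6->C
  (7,9):dx=-2,dy=-3->C; (7,10):dx=-1,dy=+2->D; (8,9):dx=+4,dy=+3->C; (8,10):dx=+5,dy=+8->C
  (9,10):dx=+1,dy=+5->C
Step 2: C = 29, D = 16, total pairs = 45.
Step 3: tau = (C - D)/(n(n-1)/2) = (29 - 16)/45 = 0.288889.
Step 4: Exact two-sided p-value (enumerate n! = 3628800 permutations of y under H0): p = 0.291248.
Step 5: alpha = 0.05. fail to reject H0.

tau_b = 0.2889 (C=29, D=16), p = 0.291248, fail to reject H0.


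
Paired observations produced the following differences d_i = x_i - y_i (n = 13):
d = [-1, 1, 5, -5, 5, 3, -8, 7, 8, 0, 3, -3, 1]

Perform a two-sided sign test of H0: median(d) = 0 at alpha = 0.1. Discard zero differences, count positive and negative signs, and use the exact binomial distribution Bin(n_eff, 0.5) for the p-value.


Step 1: Discard zero differences. Original n = 13; n_eff = number of nonzero differences = 12.
Nonzero differences (with sign): -1, +1, +5, -5, +5, +3, -8, +7, +8, +3, -3, +1
Step 2: Count signs: positive = 8, negative = 4.
Step 3: Under H0: P(positive) = 0.5, so the number of positives S ~ Bin(12, 0.5).
Step 4: Two-sided exact p-value = sum of Bin(12,0.5) probabilities at or below the observed probability = 0.387695.
Step 5: alpha = 0.1. fail to reject H0.

n_eff = 12, pos = 8, neg = 4, p = 0.387695, fail to reject H0.


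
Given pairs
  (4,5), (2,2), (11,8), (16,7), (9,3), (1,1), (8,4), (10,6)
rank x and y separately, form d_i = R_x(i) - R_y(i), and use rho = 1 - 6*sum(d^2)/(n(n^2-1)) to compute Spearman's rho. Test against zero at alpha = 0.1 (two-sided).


Step 1: Rank x and y separately (midranks; no ties here).
rank(x): 4->3, 2->2, 11->7, 16->8, 9->5, 1->1, 8->4, 10->6
rank(y): 5->5, 2->2, 8->8, 7->7, 3->3, 1->1, 4->4, 6->6
Step 2: d_i = R_x(i) - R_y(i); compute d_i^2.
  (3-5)^2=4, (2-2)^2=0, (7-8)^2=1, (8-7)^2=1, (5-3)^2=4, (1-1)^2=0, (4-4)^2=0, (6-6)^2=0
sum(d^2) = 10.
Step 3: rho = 1 - 6*10 / (8*(8^2 - 1)) = 1 - 60/504 = 0.880952.
Step 4: Under H0, t = rho * sqrt((n-2)/(1-rho^2)) = 4.5601 ~ t(6).
Step 5: Two-sided p-value from the t-distribution with 6 df = 0.003850.
Step 6: alpha = 0.1. reject H0.

rho = 0.8810, p = 0.003850, reject H0 at alpha = 0.1.


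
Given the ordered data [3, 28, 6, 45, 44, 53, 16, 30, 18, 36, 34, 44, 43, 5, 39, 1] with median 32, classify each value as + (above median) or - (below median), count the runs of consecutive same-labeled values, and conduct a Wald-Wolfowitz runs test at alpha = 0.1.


Step 1: Compute median = 32; label A = above, B = below.
Labels in order: BBBAAABBBAAAABAB  (n_A = 8, n_B = 8)
Step 2: Count runs R = 7.
Step 3: Under H0 (random ordering), E[R] = 2*n_A*n_B/(n_A+n_B) + 1 = 2*8*8/16 + 1 = 9.0000.
        Var[R] = 2*n_A*n_B*(2*n_A*n_B - n_A - n_B) / ((n_A+n_B)^2 * (n_A+n_B-1)) = 14336/3840 = 3.7333.
        SD[R] = 1.9322.
Step 4: Continuity-corrected z = (R + 0.5 - E[R]) / SD[R] = (7 + 0.5 - 9.0000) / 1.9322 = -0.7763.
Step 5: Two-sided p-value via normal approximation = 2*(1 - Phi(|z|)) = 0.437558.
Step 6: alpha = 0.1. fail to reject H0.

R = 7, z = -0.7763, p = 0.437558, fail to reject H0.


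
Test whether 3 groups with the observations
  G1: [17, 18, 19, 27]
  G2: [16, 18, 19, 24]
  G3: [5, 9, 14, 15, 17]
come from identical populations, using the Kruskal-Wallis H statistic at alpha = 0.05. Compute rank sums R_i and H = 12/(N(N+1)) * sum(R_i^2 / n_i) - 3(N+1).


Step 1: Combine all N = 13 observations and assign midranks.
sorted (value, group, rank): (5,G3,1), (9,G3,2), (14,G3,3), (15,G3,4), (16,G2,5), (17,G1,6.5), (17,G3,6.5), (18,G1,8.5), (18,G2,8.5), (19,G1,10.5), (19,G2,10.5), (24,G2,12), (27,G1,13)
Step 2: Sum ranks within each group.
R_1 = 38.5 (n_1 = 4)
R_2 = 36 (n_2 = 4)
R_3 = 16.5 (n_3 = 5)
Step 3: H = 12/(N(N+1)) * sum(R_i^2/n_i) - 3(N+1)
     = 12/(13*14) * (38.5^2/4 + 36^2/4 + 16.5^2/5) - 3*14
     = 0.065934 * 749.013 - 42
     = 7.385440.
Step 4: Ties present; correction factor C = 1 - 18/(13^3 - 13) = 0.991758. Corrected H = 7.385440 / 0.991758 = 7.446814.
Step 5: Under H0, H ~ chi^2(2); p-value = 0.024152.
Step 6: alpha = 0.05. reject H0.

H = 7.4468, df = 2, p = 0.024152, reject H0.


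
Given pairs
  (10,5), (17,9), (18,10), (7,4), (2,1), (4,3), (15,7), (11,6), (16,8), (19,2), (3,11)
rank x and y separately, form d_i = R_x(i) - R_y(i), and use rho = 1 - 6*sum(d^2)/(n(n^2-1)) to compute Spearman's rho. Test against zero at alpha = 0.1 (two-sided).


Step 1: Rank x and y separately (midranks; no ties here).
rank(x): 10->5, 17->9, 18->10, 7->4, 2->1, 4->3, 15->7, 11->6, 16->8, 19->11, 3->2
rank(y): 5->5, 9->9, 10->10, 4->4, 1->1, 3->3, 7->7, 6->6, 8->8, 2->2, 11->11
Step 2: d_i = R_x(i) - R_y(i); compute d_i^2.
  (5-5)^2=0, (9-9)^2=0, (10-10)^2=0, (4-4)^2=0, (1-1)^2=0, (3-3)^2=0, (7-7)^2=0, (6-6)^2=0, (8-8)^2=0, (11-2)^2=81, (2-11)^2=81
sum(d^2) = 162.
Step 3: rho = 1 - 6*162 / (11*(11^2 - 1)) = 1 - 972/1320 = 0.263636.
Step 4: Under H0, t = rho * sqrt((n-2)/(1-rho^2)) = 0.8199 ~ t(9).
Step 5: Two-sided p-value from the t-distribution with 9 df = 0.433441.
Step 6: alpha = 0.1. fail to reject H0.

rho = 0.2636, p = 0.433441, fail to reject H0 at alpha = 0.1.


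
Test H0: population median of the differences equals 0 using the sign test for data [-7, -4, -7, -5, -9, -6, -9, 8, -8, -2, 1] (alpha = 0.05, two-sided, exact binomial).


Step 1: Discard zero differences. Original n = 11; n_eff = number of nonzero differences = 11.
Nonzero differences (with sign): -7, -4, -7, -5, -9, -6, -9, +8, -8, -2, +1
Step 2: Count signs: positive = 2, negative = 9.
Step 3: Under H0: P(positive) = 0.5, so the number of positives S ~ Bin(11, 0.5).
Step 4: Two-sided exact p-value = sum of Bin(11,0.5) probabilities at or below the observed probability = 0.065430.
Step 5: alpha = 0.05. fail to reject H0.

n_eff = 11, pos = 2, neg = 9, p = 0.065430, fail to reject H0.


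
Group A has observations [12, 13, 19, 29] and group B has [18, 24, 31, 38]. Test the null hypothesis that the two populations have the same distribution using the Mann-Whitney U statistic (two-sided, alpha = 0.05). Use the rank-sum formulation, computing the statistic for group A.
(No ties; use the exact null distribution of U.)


Step 1: Combine and sort all 8 observations; assign midranks.
sorted (value, group): (12,X), (13,X), (18,Y), (19,X), (24,Y), (29,X), (31,Y), (38,Y)
ranks: 12->1, 13->2, 18->3, 19->4, 24->5, 29->6, 31->7, 38->8
Step 2: Rank sum for X: R1 = 1 + 2 + 4 + 6 = 13.
Step 3: U_X = R1 - n1(n1+1)/2 = 13 - 4*5/2 = 13 - 10 = 3.
       U_Y = n1*n2 - U_X = 16 - 3 = 13.
Step 4: No ties, so the exact null distribution of U (based on enumerating the C(8,4) = 70 equally likely rank assignments) gives the two-sided p-value.
Step 5: p-value = 0.200000; compare to alpha = 0.05. fail to reject H0.

U_X = 3, p = 0.200000, fail to reject H0 at alpha = 0.05.


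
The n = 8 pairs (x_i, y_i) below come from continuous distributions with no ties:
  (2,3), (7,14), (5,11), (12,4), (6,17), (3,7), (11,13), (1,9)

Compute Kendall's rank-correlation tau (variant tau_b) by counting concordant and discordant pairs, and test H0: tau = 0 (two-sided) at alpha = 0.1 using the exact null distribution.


Step 1: Enumerate the 28 unordered pairs (i,j) with i<j and classify each by sign(x_j-x_i) * sign(y_j-y_i).
  (1,2):dx=+5,dy=+11->C; (1,3):dx=+3,dy=+8->C; (1,4):dx=+10,dy=+1->C; (1,5):dx=+4,dy=+14->C
  (1,6):dx=+1,dy=+4->C; (1,7):dx=+9,dy=+10->C; (1,8):dx=-1,dy=+6->D; (2,3):dx=-2,dy=-3->C
  (2,4):dx=+5,dy=-10->D; (2,5):dx=-1,dy=+3->D; (2,6):dx=-4,dy=-7->C; (2,7):dx=+4,dy=-1->D
  (2,8):dx=-6,dy=-5->C; (3,4):dx=+7,dy=-7->D; (3,5):dx=+1,dy=+6->C; (3,6):dx=-2,dy=-4->C
  (3,7):dx=+6,dy=+2->C; (3,8):dx=-4,dy=-2->C; (4,5):dx=-6,dy=+13->D; (4,6):dx=-9,dy=+3->D
  (4,7):dx=-1,dy=+9->D; (4,8):dx=-11,dy=+5->D; (5,6):dx=-3,dy=-10->C; (5,7):dx=+5,dy=-4->D
  (5,8):dx=-5,dy=-8->C; (6,7):dx=+8,dy=+6->C; (6,8):dx=-2,dy=+2->D; (7,8):dx=-10,dy=-4->C
Step 2: C = 17, D = 11, total pairs = 28.
Step 3: tau = (C - D)/(n(n-1)/2) = (17 - 11)/28 = 0.214286.
Step 4: Exact two-sided p-value (enumerate n! = 40320 permutations of y under H0): p = 0.548413.
Step 5: alpha = 0.1. fail to reject H0.

tau_b = 0.2143 (C=17, D=11), p = 0.548413, fail to reject H0.


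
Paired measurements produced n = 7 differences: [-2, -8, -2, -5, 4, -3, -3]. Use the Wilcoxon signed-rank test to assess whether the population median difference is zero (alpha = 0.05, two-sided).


Step 1: Drop any zero differences (none here) and take |d_i|.
|d| = [2, 8, 2, 5, 4, 3, 3]
Step 2: Midrank |d_i| (ties get averaged ranks).
ranks: |2|->1.5, |8|->7, |2|->1.5, |5|->6, |4|->5, |3|->3.5, |3|->3.5
Step 3: Attach original signs; sum ranks with positive sign and with negative sign.
W+ = 5 = 5
W- = 1.5 + 7 + 1.5 + 6 + 3.5 + 3.5 = 23
(Check: W+ + W- = 28 should equal n(n+1)/2 = 28.)
Step 4: Test statistic W = min(W+, W-) = 5.
Step 5: Ties in |d|, so use the tie-corrected normal approximation.
        E[W] = n(n+1)/4 = 7*8/4 = 14.
        Tie groups: |d|=2 (t=2), |d|=3 (t=2); sum(t^3 - t) = 12.
        Var[W] = n(n+1)(2n+1)/24 - sum(t^3-t)/48 = 840/24 - 12/48 = 34.75.
        z = (W - E[W]) / sqrt(Var[W]) = (5 - 14) / 5.8949 = -1.5267.
        Two-sided p = 2*Phi(z) = 0.126826.
Step 6: alpha = 0.05. fail to reject H0.

W+ = 5, W- = 23, W = min = 5, p = 0.126826, fail to reject H0.


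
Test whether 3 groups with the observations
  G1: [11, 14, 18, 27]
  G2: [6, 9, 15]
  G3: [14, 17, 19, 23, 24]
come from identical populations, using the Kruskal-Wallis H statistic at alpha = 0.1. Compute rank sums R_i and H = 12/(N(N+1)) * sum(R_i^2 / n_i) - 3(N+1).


Step 1: Combine all N = 12 observations and assign midranks.
sorted (value, group, rank): (6,G2,1), (9,G2,2), (11,G1,3), (14,G1,4.5), (14,G3,4.5), (15,G2,6), (17,G3,7), (18,G1,8), (19,G3,9), (23,G3,10), (24,G3,11), (27,G1,12)
Step 2: Sum ranks within each group.
R_1 = 27.5 (n_1 = 4)
R_2 = 9 (n_2 = 3)
R_3 = 41.5 (n_3 = 5)
Step 3: H = 12/(N(N+1)) * sum(R_i^2/n_i) - 3(N+1)
     = 12/(12*13) * (27.5^2/4 + 9^2/3 + 41.5^2/5) - 3*13
     = 0.076923 * 560.513 - 39
     = 4.116346.
Step 4: Ties present; correction factor C = 1 - 6/(12^3 - 12) = 0.996503. Corrected H = 4.116346 / 0.996503 = 4.130789.
Step 5: Under H0, H ~ chi^2(2); p-value = 0.126768.
Step 6: alpha = 0.1. fail to reject H0.

H = 4.1308, df = 2, p = 0.126768, fail to reject H0.


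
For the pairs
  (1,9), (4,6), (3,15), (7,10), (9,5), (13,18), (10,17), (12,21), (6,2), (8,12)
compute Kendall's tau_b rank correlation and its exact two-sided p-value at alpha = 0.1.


Step 1: Enumerate the 45 unordered pairs (i,j) with i<j and classify each by sign(x_j-x_i) * sign(y_j-y_i).
  (1,2):dx=+3,dy=-3->D; (1,3):dx=+2,dy=+6->C; (1,4):dx=+6,dy=+1->C; (1,5):dx=+8,dy=-4->D
  (1,6):dx=+12,dy=+9->C; (1,7):dx=+9,dy=+8->C; (1,8):dx=+11,dy=+12->C; (1,9):dx=+5,dy=-7->D
  (1,10):dx=+7,dy=+3->C; (2,3):dx=-1,dy=+9->D; (2,4):dx=+3,dy=+4->C; (2,5):dx=+5,dy=-1->D
  (2,6):dx=+9,dy=+12->C; (2,7):dx=+6,dy=+11->C; (2,8):dx=+8,dy=+15->C; (2,9):dx=+2,dy=-4->D
  (2,10):dx=+4,dy=+6->C; (3,4):dx=+4,dy=-5->D; (3,5):dx=+6,dy=-10->D; (3,6):dx=+10,dy=+3->C
  (3,7):dx=+7,dy=+2->C; (3,8):dx=+9,dy=+6->C; (3,9):dx=+3,dy=-13->D; (3,10):dx=+5,dy=-3->D
  (4,5):dx=+2,dy=-5->D; (4,6):dx=+6,dy=+8->C; (4,7):dx=+3,dy=+7->C; (4,8):dx=+5,dy=+11->C
  (4,9):dx=-1,dy=-8->C; (4,10):dx=+1,dy=+2->C; (5,6):dx=+4,dy=+13->C; (5,7):dx=+1,dy=+12->C
  (5,8):dx=+3,dy=+16->C; (5,9):dx=-3,dy=-3->C; (5,10):dx=-1,dy=+7->D; (6,7):dx=-3,dy=-1->C
  (6,8):dx=-1,dy=+3->D; (6,9):dx=-7,dy=-16->C; (6,10):dx=-5,dy=-6->C; (7,8):dx=+2,dy=+4->C
  (7,9):dx=-4,dy=-15->C; (7,10):dx=-2,dy=-5->C; (8,9):dx=-6,dy=-19->C; (8,10):dx=-4,dy=-9->C
  (9,10):dx=+2,dy=+10->C
Step 2: C = 32, D = 13, total pairs = 45.
Step 3: tau = (C - D)/(n(n-1)/2) = (32 - 13)/45 = 0.422222.
Step 4: Exact two-sided p-value (enumerate n! = 3628800 permutations of y under H0): p = 0.108313.
Step 5: alpha = 0.1. fail to reject H0.

tau_b = 0.4222 (C=32, D=13), p = 0.108313, fail to reject H0.


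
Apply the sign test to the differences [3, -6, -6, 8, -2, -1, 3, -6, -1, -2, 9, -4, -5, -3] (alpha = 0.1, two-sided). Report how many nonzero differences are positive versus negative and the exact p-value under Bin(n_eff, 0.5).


Step 1: Discard zero differences. Original n = 14; n_eff = number of nonzero differences = 14.
Nonzero differences (with sign): +3, -6, -6, +8, -2, -1, +3, -6, -1, -2, +9, -4, -5, -3
Step 2: Count signs: positive = 4, negative = 10.
Step 3: Under H0: P(positive) = 0.5, so the number of positives S ~ Bin(14, 0.5).
Step 4: Two-sided exact p-value = sum of Bin(14,0.5) probabilities at or below the observed probability = 0.179565.
Step 5: alpha = 0.1. fail to reject H0.

n_eff = 14, pos = 4, neg = 10, p = 0.179565, fail to reject H0.


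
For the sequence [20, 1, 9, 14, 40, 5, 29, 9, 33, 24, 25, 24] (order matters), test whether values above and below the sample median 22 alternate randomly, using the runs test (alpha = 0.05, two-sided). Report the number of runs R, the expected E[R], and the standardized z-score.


Step 1: Compute median = 22; label A = above, B = below.
Labels in order: BBBBABABAAAA  (n_A = 6, n_B = 6)
Step 2: Count runs R = 6.
Step 3: Under H0 (random ordering), E[R] = 2*n_A*n_B/(n_A+n_B) + 1 = 2*6*6/12 + 1 = 7.0000.
        Var[R] = 2*n_A*n_B*(2*n_A*n_B - n_A - n_B) / ((n_A+n_B)^2 * (n_A+n_B-1)) = 4320/1584 = 2.7273.
        SD[R] = 1.6514.
Step 4: Continuity-corrected z = (R + 0.5 - E[R]) / SD[R] = (6 + 0.5 - 7.0000) / 1.6514 = -0.3028.
Step 5: Two-sided p-value via normal approximation = 2*(1 - Phi(|z|)) = 0.762069.
Step 6: alpha = 0.05. fail to reject H0.

R = 6, z = -0.3028, p = 0.762069, fail to reject H0.


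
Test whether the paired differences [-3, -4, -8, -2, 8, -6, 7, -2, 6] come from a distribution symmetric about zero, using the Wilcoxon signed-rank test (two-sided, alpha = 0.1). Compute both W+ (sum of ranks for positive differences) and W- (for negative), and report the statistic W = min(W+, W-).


Step 1: Drop any zero differences (none here) and take |d_i|.
|d| = [3, 4, 8, 2, 8, 6, 7, 2, 6]
Step 2: Midrank |d_i| (ties get averaged ranks).
ranks: |3|->3, |4|->4, |8|->8.5, |2|->1.5, |8|->8.5, |6|->5.5, |7|->7, |2|->1.5, |6|->5.5
Step 3: Attach original signs; sum ranks with positive sign and with negative sign.
W+ = 8.5 + 7 + 5.5 = 21
W- = 3 + 4 + 8.5 + 1.5 + 5.5 + 1.5 = 24
(Check: W+ + W- = 45 should equal n(n+1)/2 = 45.)
Step 4: Test statistic W = min(W+, W-) = 21.
Step 5: Ties in |d|, so use the tie-corrected normal approximation.
        E[W] = n(n+1)/4 = 9*10/4 = 22.5.
        Tie groups: |d|=2 (t=2), |d|=6 (t=2), |d|=8 (t=2); sum(t^3 - t) = 18.
        Var[W] = n(n+1)(2n+1)/24 - sum(t^3-t)/48 = 1710/24 - 18/48 = 70.875.
        z = (W - E[W]) / sqrt(Var[W]) = (21 - 22.5) / 8.4187 = -0.1782.
        Two-sided p = 2*Phi(z) = 0.858586.
Step 6: alpha = 0.1. fail to reject H0.

W+ = 21, W- = 24, W = min = 21, p = 0.858586, fail to reject H0.


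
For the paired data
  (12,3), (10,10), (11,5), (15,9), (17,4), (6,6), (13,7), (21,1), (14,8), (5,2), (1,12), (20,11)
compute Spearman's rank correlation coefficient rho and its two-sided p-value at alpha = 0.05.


Step 1: Rank x and y separately (midranks; no ties here).
rank(x): 12->6, 10->4, 11->5, 15->9, 17->10, 6->3, 13->7, 21->12, 14->8, 5->2, 1->1, 20->11
rank(y): 3->3, 10->10, 5->5, 9->9, 4->4, 6->6, 7->7, 1->1, 8->8, 2->2, 12->12, 11->11
Step 2: d_i = R_x(i) - R_y(i); compute d_i^2.
  (6-3)^2=9, (4-10)^2=36, (5-5)^2=0, (9-9)^2=0, (10-4)^2=36, (3-6)^2=9, (7-7)^2=0, (12-1)^2=121, (8-8)^2=0, (2-2)^2=0, (1-12)^2=121, (11-11)^2=0
sum(d^2) = 332.
Step 3: rho = 1 - 6*332 / (12*(12^2 - 1)) = 1 - 1992/1716 = -0.160839.
Step 4: Under H0, t = rho * sqrt((n-2)/(1-rho^2)) = -0.5153 ~ t(10).
Step 5: Two-sided p-value from the t-distribution with 10 df = 0.617523.
Step 6: alpha = 0.05. fail to reject H0.

rho = -0.1608, p = 0.617523, fail to reject H0 at alpha = 0.05.


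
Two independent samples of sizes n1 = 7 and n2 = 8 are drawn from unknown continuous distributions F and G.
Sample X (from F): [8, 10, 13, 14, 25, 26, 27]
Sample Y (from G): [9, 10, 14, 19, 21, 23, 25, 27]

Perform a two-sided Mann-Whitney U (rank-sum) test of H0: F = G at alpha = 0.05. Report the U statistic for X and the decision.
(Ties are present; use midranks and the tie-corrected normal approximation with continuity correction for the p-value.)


Step 1: Combine and sort all 15 observations; assign midranks.
sorted (value, group): (8,X), (9,Y), (10,X), (10,Y), (13,X), (14,X), (14,Y), (19,Y), (21,Y), (23,Y), (25,X), (25,Y), (26,X), (27,X), (27,Y)
ranks: 8->1, 9->2, 10->3.5, 10->3.5, 13->5, 14->6.5, 14->6.5, 19->8, 21->9, 23->10, 25->11.5, 25->11.5, 26->13, 27->14.5, 27->14.5
Step 2: Rank sum for X: R1 = 1 + 3.5 + 5 + 6.5 + 11.5 + 13 + 14.5 = 55.
Step 3: U_X = R1 - n1(n1+1)/2 = 55 - 7*8/2 = 55 - 28 = 27.
       U_Y = n1*n2 - U_X = 56 - 27 = 29.
Step 4: Ties are present, so use the tie-corrected normal approximation (with continuity correction) for the p-value.
Step 5: p-value = 0.953692; compare to alpha = 0.05. fail to reject H0.

U_X = 27, p = 0.953692, fail to reject H0 at alpha = 0.05.


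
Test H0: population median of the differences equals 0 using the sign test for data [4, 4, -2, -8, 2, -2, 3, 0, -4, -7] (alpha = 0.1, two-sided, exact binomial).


Step 1: Discard zero differences. Original n = 10; n_eff = number of nonzero differences = 9.
Nonzero differences (with sign): +4, +4, -2, -8, +2, -2, +3, -4, -7
Step 2: Count signs: positive = 4, negative = 5.
Step 3: Under H0: P(positive) = 0.5, so the number of positives S ~ Bin(9, 0.5).
Step 4: Two-sided exact p-value = sum of Bin(9,0.5) probabilities at or below the observed probability = 1.000000.
Step 5: alpha = 0.1. fail to reject H0.

n_eff = 9, pos = 4, neg = 5, p = 1.000000, fail to reject H0.


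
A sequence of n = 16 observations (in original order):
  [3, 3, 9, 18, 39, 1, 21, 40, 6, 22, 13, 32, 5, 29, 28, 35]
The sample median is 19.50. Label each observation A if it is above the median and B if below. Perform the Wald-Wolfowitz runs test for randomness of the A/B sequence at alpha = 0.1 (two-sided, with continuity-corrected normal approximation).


Step 1: Compute median = 19.50; label A = above, B = below.
Labels in order: BBBBABAABABABAAA  (n_A = 8, n_B = 8)
Step 2: Count runs R = 10.
Step 3: Under H0 (random ordering), E[R] = 2*n_A*n_B/(n_A+n_B) + 1 = 2*8*8/16 + 1 = 9.0000.
        Var[R] = 2*n_A*n_B*(2*n_A*n_B - n_A - n_B) / ((n_A+n_B)^2 * (n_A+n_B-1)) = 14336/3840 = 3.7333.
        SD[R] = 1.9322.
Step 4: Continuity-corrected z = (R - 0.5 - E[R]) / SD[R] = (10 - 0.5 - 9.0000) / 1.9322 = 0.2588.
Step 5: Two-sided p-value via normal approximation = 2*(1 - Phi(|z|)) = 0.795809.
Step 6: alpha = 0.1. fail to reject H0.

R = 10, z = 0.2588, p = 0.795809, fail to reject H0.


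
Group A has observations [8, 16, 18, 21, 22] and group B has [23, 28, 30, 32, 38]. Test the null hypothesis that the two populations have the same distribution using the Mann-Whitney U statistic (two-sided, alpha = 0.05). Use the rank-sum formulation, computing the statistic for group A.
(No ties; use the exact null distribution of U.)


Step 1: Combine and sort all 10 observations; assign midranks.
sorted (value, group): (8,X), (16,X), (18,X), (21,X), (22,X), (23,Y), (28,Y), (30,Y), (32,Y), (38,Y)
ranks: 8->1, 16->2, 18->3, 21->4, 22->5, 23->6, 28->7, 30->8, 32->9, 38->10
Step 2: Rank sum for X: R1 = 1 + 2 + 3 + 4 + 5 = 15.
Step 3: U_X = R1 - n1(n1+1)/2 = 15 - 5*6/2 = 15 - 15 = 0.
       U_Y = n1*n2 - U_X = 25 - 0 = 25.
Step 4: No ties, so the exact null distribution of U (based on enumerating the C(10,5) = 252 equally likely rank assignments) gives the two-sided p-value.
Step 5: p-value = 0.007937; compare to alpha = 0.05. reject H0.

U_X = 0, p = 0.007937, reject H0 at alpha = 0.05.


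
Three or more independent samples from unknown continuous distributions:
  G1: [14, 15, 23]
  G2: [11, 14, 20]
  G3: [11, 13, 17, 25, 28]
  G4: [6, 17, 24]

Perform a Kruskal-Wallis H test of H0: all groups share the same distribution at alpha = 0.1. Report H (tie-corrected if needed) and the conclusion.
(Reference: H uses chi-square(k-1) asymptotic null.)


Step 1: Combine all N = 14 observations and assign midranks.
sorted (value, group, rank): (6,G4,1), (11,G2,2.5), (11,G3,2.5), (13,G3,4), (14,G1,5.5), (14,G2,5.5), (15,G1,7), (17,G3,8.5), (17,G4,8.5), (20,G2,10), (23,G1,11), (24,G4,12), (25,G3,13), (28,G3,14)
Step 2: Sum ranks within each group.
R_1 = 23.5 (n_1 = 3)
R_2 = 18 (n_2 = 3)
R_3 = 42 (n_3 = 5)
R_4 = 21.5 (n_4 = 3)
Step 3: H = 12/(N(N+1)) * sum(R_i^2/n_i) - 3(N+1)
     = 12/(14*15) * (23.5^2/3 + 18^2/3 + 42^2/5 + 21.5^2/3) - 3*15
     = 0.057143 * 798.967 - 45
     = 0.655238.
Step 4: Ties present; correction factor C = 1 - 18/(14^3 - 14) = 0.993407. Corrected H = 0.655238 / 0.993407 = 0.659587.
Step 5: Under H0, H ~ chi^2(3); p-value = 0.882666.
Step 6: alpha = 0.1. fail to reject H0.

H = 0.6596, df = 3, p = 0.882666, fail to reject H0.


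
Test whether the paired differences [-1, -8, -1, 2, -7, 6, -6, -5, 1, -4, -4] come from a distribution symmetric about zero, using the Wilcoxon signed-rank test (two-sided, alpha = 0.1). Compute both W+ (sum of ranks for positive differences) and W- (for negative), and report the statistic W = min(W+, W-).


Step 1: Drop any zero differences (none here) and take |d_i|.
|d| = [1, 8, 1, 2, 7, 6, 6, 5, 1, 4, 4]
Step 2: Midrank |d_i| (ties get averaged ranks).
ranks: |1|->2, |8|->11, |1|->2, |2|->4, |7|->10, |6|->8.5, |6|->8.5, |5|->7, |1|->2, |4|->5.5, |4|->5.5
Step 3: Attach original signs; sum ranks with positive sign and with negative sign.
W+ = 4 + 8.5 + 2 = 14.5
W- = 2 + 11 + 2 + 10 + 8.5 + 7 + 5.5 + 5.5 = 51.5
(Check: W+ + W- = 66 should equal n(n+1)/2 = 66.)
Step 4: Test statistic W = min(W+, W-) = 14.5.
Step 5: Ties in |d|, so use the tie-corrected normal approximation.
        E[W] = n(n+1)/4 = 11*12/4 = 33.
        Tie groups: |d|=1 (t=3), |d|=4 (t=2), |d|=6 (t=2); sum(t^3 - t) = 36.
        Var[W] = n(n+1)(2n+1)/24 - sum(t^3-t)/48 = 3036/24 - 36/48 = 125.75.
        z = (W - E[W]) / sqrt(Var[W]) = (14.5 - 33) / 11.2138 = -1.6497.
        Two-sided p = 2*Phi(z) = 0.098994.
Step 6: alpha = 0.1. reject H0.

W+ = 14.5, W- = 51.5, W = min = 14.5, p = 0.098994, reject H0.


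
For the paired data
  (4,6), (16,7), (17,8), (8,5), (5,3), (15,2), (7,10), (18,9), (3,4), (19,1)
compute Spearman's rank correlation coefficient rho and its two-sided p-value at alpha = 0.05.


Step 1: Rank x and y separately (midranks; no ties here).
rank(x): 4->2, 16->7, 17->8, 8->5, 5->3, 15->6, 7->4, 18->9, 3->1, 19->10
rank(y): 6->6, 7->7, 8->8, 5->5, 3->3, 2->2, 10->10, 9->9, 4->4, 1->1
Step 2: d_i = R_x(i) - R_y(i); compute d_i^2.
  (2-6)^2=16, (7-7)^2=0, (8-8)^2=0, (5-5)^2=0, (3-3)^2=0, (6-2)^2=16, (4-10)^2=36, (9-9)^2=0, (1-4)^2=9, (10-1)^2=81
sum(d^2) = 158.
Step 3: rho = 1 - 6*158 / (10*(10^2 - 1)) = 1 - 948/990 = 0.042424.
Step 4: Under H0, t = rho * sqrt((n-2)/(1-rho^2)) = 0.1201 ~ t(8).
Step 5: Two-sided p-value from the t-distribution with 8 df = 0.907364.
Step 6: alpha = 0.05. fail to reject H0.

rho = 0.0424, p = 0.907364, fail to reject H0 at alpha = 0.05.


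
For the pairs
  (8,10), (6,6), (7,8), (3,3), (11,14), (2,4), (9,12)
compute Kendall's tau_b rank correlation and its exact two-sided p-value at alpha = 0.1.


Step 1: Enumerate the 21 unordered pairs (i,j) with i<j and classify each by sign(x_j-x_i) * sign(y_j-y_i).
  (1,2):dx=-2,dy=-4->C; (1,3):dx=-1,dy=-2->C; (1,4):dx=-5,dy=-7->C; (1,5):dx=+3,dy=+4->C
  (1,6):dx=-6,dy=-6->C; (1,7):dx=+1,dy=+2->C; (2,3):dx=+1,dy=+2->C; (2,4):dx=-3,dy=-3->C
  (2,5):dx=+5,dy=+8->C; (2,6):dx=-4,dy=-2->C; (2,7):dx=+3,dy=+6->C; (3,4):dx=-4,dy=-5->C
  (3,5):dx=+4,dy=+6->C; (3,6):dx=-5,dy=-4->C; (3,7):dx=+2,dy=+4->C; (4,5):dx=+8,dy=+11->C
  (4,6):dx=-1,dy=+1->D; (4,7):dx=+6,dy=+9->C; (5,6):dx=-9,dy=-10->C; (5,7):dx=-2,dy=-2->C
  (6,7):dx=+7,dy=+8->C
Step 2: C = 20, D = 1, total pairs = 21.
Step 3: tau = (C - D)/(n(n-1)/2) = (20 - 1)/21 = 0.904762.
Step 4: Exact two-sided p-value (enumerate n! = 5040 permutations of y under H0): p = 0.002778.
Step 5: alpha = 0.1. reject H0.

tau_b = 0.9048 (C=20, D=1), p = 0.002778, reject H0.


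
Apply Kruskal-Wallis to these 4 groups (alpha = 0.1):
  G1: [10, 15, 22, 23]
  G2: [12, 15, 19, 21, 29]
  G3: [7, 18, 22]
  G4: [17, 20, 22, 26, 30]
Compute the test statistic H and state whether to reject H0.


Step 1: Combine all N = 17 observations and assign midranks.
sorted (value, group, rank): (7,G3,1), (10,G1,2), (12,G2,3), (15,G1,4.5), (15,G2,4.5), (17,G4,6), (18,G3,7), (19,G2,8), (20,G4,9), (21,G2,10), (22,G1,12), (22,G3,12), (22,G4,12), (23,G1,14), (26,G4,15), (29,G2,16), (30,G4,17)
Step 2: Sum ranks within each group.
R_1 = 32.5 (n_1 = 4)
R_2 = 41.5 (n_2 = 5)
R_3 = 20 (n_3 = 3)
R_4 = 59 (n_4 = 5)
Step 3: H = 12/(N(N+1)) * sum(R_i^2/n_i) - 3(N+1)
     = 12/(17*18) * (32.5^2/4 + 41.5^2/5 + 20^2/3 + 59^2/5) - 3*18
     = 0.039216 * 1438.05 - 54
     = 2.393954.
Step 4: Ties present; correction factor C = 1 - 30/(17^3 - 17) = 0.993873. Corrected H = 2.393954 / 0.993873 = 2.408714.
Step 5: Under H0, H ~ chi^2(3); p-value = 0.492015.
Step 6: alpha = 0.1. fail to reject H0.

H = 2.4087, df = 3, p = 0.492015, fail to reject H0.


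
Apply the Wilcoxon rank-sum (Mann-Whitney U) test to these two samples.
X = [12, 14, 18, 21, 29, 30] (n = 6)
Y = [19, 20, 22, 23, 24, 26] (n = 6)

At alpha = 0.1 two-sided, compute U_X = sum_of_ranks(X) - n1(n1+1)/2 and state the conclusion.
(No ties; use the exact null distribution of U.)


Step 1: Combine and sort all 12 observations; assign midranks.
sorted (value, group): (12,X), (14,X), (18,X), (19,Y), (20,Y), (21,X), (22,Y), (23,Y), (24,Y), (26,Y), (29,X), (30,X)
ranks: 12->1, 14->2, 18->3, 19->4, 20->5, 21->6, 22->7, 23->8, 24->9, 26->10, 29->11, 30->12
Step 2: Rank sum for X: R1 = 1 + 2 + 3 + 6 + 11 + 12 = 35.
Step 3: U_X = R1 - n1(n1+1)/2 = 35 - 6*7/2 = 35 - 21 = 14.
       U_Y = n1*n2 - U_X = 36 - 14 = 22.
Step 4: No ties, so the exact null distribution of U (based on enumerating the C(12,6) = 924 equally likely rank assignments) gives the two-sided p-value.
Step 5: p-value = 0.588745; compare to alpha = 0.1. fail to reject H0.

U_X = 14, p = 0.588745, fail to reject H0 at alpha = 0.1.


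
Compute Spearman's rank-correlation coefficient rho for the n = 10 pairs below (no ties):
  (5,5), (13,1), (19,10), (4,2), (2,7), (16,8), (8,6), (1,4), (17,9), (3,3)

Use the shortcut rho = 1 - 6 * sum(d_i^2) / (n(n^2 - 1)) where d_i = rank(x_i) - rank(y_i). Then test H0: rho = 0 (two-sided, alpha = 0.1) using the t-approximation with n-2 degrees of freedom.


Step 1: Rank x and y separately (midranks; no ties here).
rank(x): 5->5, 13->7, 19->10, 4->4, 2->2, 16->8, 8->6, 1->1, 17->9, 3->3
rank(y): 5->5, 1->1, 10->10, 2->2, 7->7, 8->8, 6->6, 4->4, 9->9, 3->3
Step 2: d_i = R_x(i) - R_y(i); compute d_i^2.
  (5-5)^2=0, (7-1)^2=36, (10-10)^2=0, (4-2)^2=4, (2-7)^2=25, (8-8)^2=0, (6-6)^2=0, (1-4)^2=9, (9-9)^2=0, (3-3)^2=0
sum(d^2) = 74.
Step 3: rho = 1 - 6*74 / (10*(10^2 - 1)) = 1 - 444/990 = 0.551515.
Step 4: Under H0, t = rho * sqrt((n-2)/(1-rho^2)) = 1.8700 ~ t(8).
Step 5: Two-sided p-value from the t-distribution with 8 df = 0.098401.
Step 6: alpha = 0.1. reject H0.

rho = 0.5515, p = 0.098401, reject H0 at alpha = 0.1.


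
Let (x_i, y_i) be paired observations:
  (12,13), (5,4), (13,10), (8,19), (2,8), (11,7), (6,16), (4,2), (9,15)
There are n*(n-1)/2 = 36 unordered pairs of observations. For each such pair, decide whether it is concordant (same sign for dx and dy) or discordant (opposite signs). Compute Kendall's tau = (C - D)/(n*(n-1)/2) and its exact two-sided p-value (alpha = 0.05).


Step 1: Enumerate the 36 unordered pairs (i,j) with i<j and classify each by sign(x_j-x_i) * sign(y_j-y_i).
  (1,2):dx=-7,dy=-9->C; (1,3):dx=+1,dy=-3->D; (1,4):dx=-4,dy=+6->D; (1,5):dx=-10,dy=-5->C
  (1,6):dx=-1,dy=-6->C; (1,7):dx=-6,dy=+3->D; (1,8):dx=-8,dy=-11->C; (1,9):dx=-3,dy=+2->D
  (2,3):dx=+8,dy=+6->C; (2,4):dx=+3,dy=+15->C; (2,5):dx=-3,dy=+4->D; (2,6):dx=+6,dy=+3->C
  (2,7):dx=+1,dy=+12->C; (2,8):dx=-1,dy=-2->C; (2,9):dx=+4,dy=+11->C; (3,4):dx=-5,dy=+9->D
  (3,5):dx=-11,dy=-2->C; (3,6):dx=-2,dy=-3->C; (3,7):dx=-7,dy=+6->D; (3,8):dx=-9,dy=-8->C
  (3,9):dx=-4,dy=+5->D; (4,5):dx=-6,dy=-11->C; (4,6):dx=+3,dy=-12->D; (4,7):dx=-2,dy=-3->C
  (4,8):dx=-4,dy=-17->C; (4,9):dx=+1,dy=-4->D; (5,6):dx=+9,dy=-1->D; (5,7):dx=+4,dy=+8->C
  (5,8):dx=+2,dy=-6->D; (5,9):dx=+7,dy=+7->C; (6,7):dx=-5,dy=+9->D; (6,8):dx=-7,dy=-5->C
  (6,9):dx=-2,dy=+8->D; (7,8):dx=-2,dy=-14->C; (7,9):dx=+3,dy=-1->D; (8,9):dx=+5,dy=+13->C
Step 2: C = 21, D = 15, total pairs = 36.
Step 3: tau = (C - D)/(n(n-1)/2) = (21 - 15)/36 = 0.166667.
Step 4: Exact two-sided p-value (enumerate n! = 362880 permutations of y under H0): p = 0.612202.
Step 5: alpha = 0.05. fail to reject H0.

tau_b = 0.1667 (C=21, D=15), p = 0.612202, fail to reject H0.


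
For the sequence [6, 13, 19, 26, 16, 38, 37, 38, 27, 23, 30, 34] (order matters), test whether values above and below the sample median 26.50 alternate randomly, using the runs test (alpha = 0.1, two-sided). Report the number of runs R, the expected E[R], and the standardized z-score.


Step 1: Compute median = 26.50; label A = above, B = below.
Labels in order: BBBBBAAAABAA  (n_A = 6, n_B = 6)
Step 2: Count runs R = 4.
Step 3: Under H0 (random ordering), E[R] = 2*n_A*n_B/(n_A+n_B) + 1 = 2*6*6/12 + 1 = 7.0000.
        Var[R] = 2*n_A*n_B*(2*n_A*n_B - n_A - n_B) / ((n_A+n_B)^2 * (n_A+n_B-1)) = 4320/1584 = 2.7273.
        SD[R] = 1.6514.
Step 4: Continuity-corrected z = (R + 0.5 - E[R]) / SD[R] = (4 + 0.5 - 7.0000) / 1.6514 = -1.5138.
Step 5: Two-sided p-value via normal approximation = 2*(1 - Phi(|z|)) = 0.130070.
Step 6: alpha = 0.1. fail to reject H0.

R = 4, z = -1.5138, p = 0.130070, fail to reject H0.


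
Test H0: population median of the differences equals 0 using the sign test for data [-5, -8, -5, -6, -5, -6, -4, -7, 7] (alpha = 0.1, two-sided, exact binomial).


Step 1: Discard zero differences. Original n = 9; n_eff = number of nonzero differences = 9.
Nonzero differences (with sign): -5, -8, -5, -6, -5, -6, -4, -7, +7
Step 2: Count signs: positive = 1, negative = 8.
Step 3: Under H0: P(positive) = 0.5, so the number of positives S ~ Bin(9, 0.5).
Step 4: Two-sided exact p-value = sum of Bin(9,0.5) probabilities at or below the observed probability = 0.039062.
Step 5: alpha = 0.1. reject H0.

n_eff = 9, pos = 1, neg = 8, p = 0.039062, reject H0.


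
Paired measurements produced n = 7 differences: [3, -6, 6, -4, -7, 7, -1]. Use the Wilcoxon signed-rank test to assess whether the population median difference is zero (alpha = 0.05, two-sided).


Step 1: Drop any zero differences (none here) and take |d_i|.
|d| = [3, 6, 6, 4, 7, 7, 1]
Step 2: Midrank |d_i| (ties get averaged ranks).
ranks: |3|->2, |6|->4.5, |6|->4.5, |4|->3, |7|->6.5, |7|->6.5, |1|->1
Step 3: Attach original signs; sum ranks with positive sign and with negative sign.
W+ = 2 + 4.5 + 6.5 = 13
W- = 4.5 + 3 + 6.5 + 1 = 15
(Check: W+ + W- = 28 should equal n(n+1)/2 = 28.)
Step 4: Test statistic W = min(W+, W-) = 13.
Step 5: Ties in |d|, so use the tie-corrected normal approximation.
        E[W] = n(n+1)/4 = 7*8/4 = 14.
        Tie groups: |d|=6 (t=2), |d|=7 (t=2); sum(t^3 - t) = 12.
        Var[W] = n(n+1)(2n+1)/24 - sum(t^3-t)/48 = 840/24 - 12/48 = 34.75.
        z = (W - E[W]) / sqrt(Var[W]) = (13 - 14) / 5.8949 = -0.1696.
        Two-sided p = 2*Phi(z) = 0.865295.
Step 6: alpha = 0.05. fail to reject H0.

W+ = 13, W- = 15, W = min = 13, p = 0.865295, fail to reject H0.


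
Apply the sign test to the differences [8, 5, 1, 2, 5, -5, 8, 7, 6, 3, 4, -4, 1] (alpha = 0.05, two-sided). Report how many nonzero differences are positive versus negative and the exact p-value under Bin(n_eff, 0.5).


Step 1: Discard zero differences. Original n = 13; n_eff = number of nonzero differences = 13.
Nonzero differences (with sign): +8, +5, +1, +2, +5, -5, +8, +7, +6, +3, +4, -4, +1
Step 2: Count signs: positive = 11, negative = 2.
Step 3: Under H0: P(positive) = 0.5, so the number of positives S ~ Bin(13, 0.5).
Step 4: Two-sided exact p-value = sum of Bin(13,0.5) probabilities at or below the observed probability = 0.022461.
Step 5: alpha = 0.05. reject H0.

n_eff = 13, pos = 11, neg = 2, p = 0.022461, reject H0.


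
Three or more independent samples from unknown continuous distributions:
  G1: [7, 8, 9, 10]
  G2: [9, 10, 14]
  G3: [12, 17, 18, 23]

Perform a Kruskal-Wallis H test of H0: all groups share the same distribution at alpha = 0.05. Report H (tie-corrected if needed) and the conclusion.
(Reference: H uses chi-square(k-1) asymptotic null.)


Step 1: Combine all N = 11 observations and assign midranks.
sorted (value, group, rank): (7,G1,1), (8,G1,2), (9,G1,3.5), (9,G2,3.5), (10,G1,5.5), (10,G2,5.5), (12,G3,7), (14,G2,8), (17,G3,9), (18,G3,10), (23,G3,11)
Step 2: Sum ranks within each group.
R_1 = 12 (n_1 = 4)
R_2 = 17 (n_2 = 3)
R_3 = 37 (n_3 = 4)
Step 3: H = 12/(N(N+1)) * sum(R_i^2/n_i) - 3(N+1)
     = 12/(11*12) * (12^2/4 + 17^2/3 + 37^2/4) - 3*12
     = 0.090909 * 474.583 - 36
     = 7.143939.
Step 4: Ties present; correction factor C = 1 - 12/(11^3 - 11) = 0.990909. Corrected H = 7.143939 / 0.990909 = 7.209480.
Step 5: Under H0, H ~ chi^2(2); p-value = 0.027195.
Step 6: alpha = 0.05. reject H0.

H = 7.2095, df = 2, p = 0.027195, reject H0.


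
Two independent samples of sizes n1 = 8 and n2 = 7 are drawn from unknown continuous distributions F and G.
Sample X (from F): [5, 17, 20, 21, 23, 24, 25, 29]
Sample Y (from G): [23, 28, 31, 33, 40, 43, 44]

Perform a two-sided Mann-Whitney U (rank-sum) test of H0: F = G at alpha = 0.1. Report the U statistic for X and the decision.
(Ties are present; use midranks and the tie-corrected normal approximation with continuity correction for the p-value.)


Step 1: Combine and sort all 15 observations; assign midranks.
sorted (value, group): (5,X), (17,X), (20,X), (21,X), (23,X), (23,Y), (24,X), (25,X), (28,Y), (29,X), (31,Y), (33,Y), (40,Y), (43,Y), (44,Y)
ranks: 5->1, 17->2, 20->3, 21->4, 23->5.5, 23->5.5, 24->7, 25->8, 28->9, 29->10, 31->11, 33->12, 40->13, 43->14, 44->15
Step 2: Rank sum for X: R1 = 1 + 2 + 3 + 4 + 5.5 + 7 + 8 + 10 = 40.5.
Step 3: U_X = R1 - n1(n1+1)/2 = 40.5 - 8*9/2 = 40.5 - 36 = 4.5.
       U_Y = n1*n2 - U_X = 56 - 4.5 = 51.5.
Step 4: Ties are present, so use the tie-corrected normal approximation (with continuity correction) for the p-value.
Step 5: p-value = 0.007719; compare to alpha = 0.1. reject H0.

U_X = 4.5, p = 0.007719, reject H0 at alpha = 0.1.


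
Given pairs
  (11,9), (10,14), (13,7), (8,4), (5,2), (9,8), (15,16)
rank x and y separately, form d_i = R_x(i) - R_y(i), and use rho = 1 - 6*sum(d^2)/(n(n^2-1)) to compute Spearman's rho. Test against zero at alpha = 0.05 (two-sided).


Step 1: Rank x and y separately (midranks; no ties here).
rank(x): 11->5, 10->4, 13->6, 8->2, 5->1, 9->3, 15->7
rank(y): 9->5, 14->6, 7->3, 4->2, 2->1, 8->4, 16->7
Step 2: d_i = R_x(i) - R_y(i); compute d_i^2.
  (5-5)^2=0, (4-6)^2=4, (6-3)^2=9, (2-2)^2=0, (1-1)^2=0, (3-4)^2=1, (7-7)^2=0
sum(d^2) = 14.
Step 3: rho = 1 - 6*14 / (7*(7^2 - 1)) = 1 - 84/336 = 0.750000.
Step 4: Under H0, t = rho * sqrt((n-2)/(1-rho^2)) = 2.5355 ~ t(5).
Step 5: Two-sided p-value from the t-distribution with 5 df = 0.052181.
Step 6: alpha = 0.05. fail to reject H0.

rho = 0.7500, p = 0.052181, fail to reject H0 at alpha = 0.05.
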